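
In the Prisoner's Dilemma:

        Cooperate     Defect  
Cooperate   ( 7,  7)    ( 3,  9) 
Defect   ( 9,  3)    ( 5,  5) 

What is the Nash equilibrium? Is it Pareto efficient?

(Defect, Defect) is NE; not Pareto efficient

Work:
Defect dominates Cooperate for both players:
If P2 cooperates: Defect (9) > Cooperate (7)
If P2 defects: Defect (5) > Cooperate (3)
NE: (Defect, Defect) with payoff (5, 5)
But (Cooperate, Cooperate) = (7, 7) Pareto dominates (5, 5)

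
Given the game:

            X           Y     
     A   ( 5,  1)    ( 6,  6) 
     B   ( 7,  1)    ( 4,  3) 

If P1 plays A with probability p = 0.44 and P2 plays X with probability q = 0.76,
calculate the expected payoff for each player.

E[P1] = 5.8224, E[P2] = 1.7968

Work:
E[P1] = p·q·π₁(A,X) + p·(1-q)·π₁(A,Y) + (1-p)·q·π₁(B,X) + (1-p)·(1-q)·π₁(B,Y)
= 0.44·0.76·5 + 0.44·0.24·6 + 0.56·0.76·7 + 0.56·0.24·4
= 5.8224

E[P2] = 1.7968 (similar calculation)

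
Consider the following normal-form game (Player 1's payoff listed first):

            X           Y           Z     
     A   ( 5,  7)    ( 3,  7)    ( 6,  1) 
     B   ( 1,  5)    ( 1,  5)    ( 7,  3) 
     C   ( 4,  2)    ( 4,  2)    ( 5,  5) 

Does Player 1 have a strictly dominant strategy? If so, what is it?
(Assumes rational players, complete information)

No strictly dominant strategy exists for Player 1

Work:
A strategy strictly dominates another if it gives a strictly higher payoff against every opponent action. Compare each pair of P1's strategies column-by-column:
  A vs B: [5 vs 1, 3 vs 1, 6 vs 7] → A does not strictly dominate B (column Z: 6 ≤ 7)
  A vs C: [5 vs 4, 3 vs 4, 6 vs 5] → A does not strictly dominate C (column Y: 3 ≤ 4)
  B vs A: [1 vs 5, 1 vs 3, 7 vs 6] → B does not strictly dominate A (column X: 1 ≤ 5)
  B vs C: [1 vs 4, 1 vs 4, 7 vs 5] → B does not strictly dominate C (column X: 1 ≤ 4)
  C vs A: [4 vs 5, 4 vs 3, 5 vs 6] → C does not strictly dominate A (column X: 4 ≤ 5)
  C vs B: [4 vs 1, 4 vs 1, 5 vs 7] → C does not strictly dominate B (column Z: 5 ≤ 7)
No single strategy strictly dominates all others → no strictly dominant strategy.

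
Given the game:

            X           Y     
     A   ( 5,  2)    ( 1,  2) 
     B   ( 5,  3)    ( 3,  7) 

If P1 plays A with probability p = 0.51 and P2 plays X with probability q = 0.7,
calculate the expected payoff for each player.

E[P1] = 4.094, E[P2] = 3.078

Work:
E[P1] = p·q·π₁(A,X) + p·(1-q)·π₁(A,Y) + (1-p)·q·π₁(B,X) + (1-p)·(1-q)·π₁(B,Y)
= 0.51·0.7·5 + 0.51·0.3·1 + 0.49·0.7·5 + 0.49·0.3·3
= 4.094

E[P2] = 3.078 (similar calculation)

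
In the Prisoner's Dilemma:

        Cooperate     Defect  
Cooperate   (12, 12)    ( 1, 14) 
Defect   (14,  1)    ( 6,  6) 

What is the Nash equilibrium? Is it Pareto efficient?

(Defect, Defect) is NE; not Pareto efficient

Work:
Defect dominates Cooperate for both players:
If P2 cooperates: Defect (14) > Cooperate (12)
If P2 defects: Defect (6) > Cooperate (1)
NE: (Defect, Defect) with payoff (6, 6)
But (Cooperate, Cooperate) = (12, 12) Pareto dominates (6, 6)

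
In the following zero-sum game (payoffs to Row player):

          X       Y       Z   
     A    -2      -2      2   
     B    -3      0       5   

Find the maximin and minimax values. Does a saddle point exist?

Maximin = -2, Minimax = -2, Saddle: True

Work:
Row minimums: [-2, -3] → maximin = -2
Column maximums: [-2, 0, 5] → minimax = -2
Saddle point exists! Game value = -2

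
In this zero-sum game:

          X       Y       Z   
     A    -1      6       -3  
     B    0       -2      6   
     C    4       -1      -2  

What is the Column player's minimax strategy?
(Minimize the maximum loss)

Column should play X, value = 4

Work:
Column player minimizes Row's maximum payoff:
Column X: max payoff to Row = 4
Column Y: max payoff to Row = 6
Column Z: max payoff to Row = 6
Minimum is 4, achieved by column X.
Minimax strategy: X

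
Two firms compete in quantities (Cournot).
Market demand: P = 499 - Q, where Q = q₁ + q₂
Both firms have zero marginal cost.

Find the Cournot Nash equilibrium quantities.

q₁* = q₂* = 166.33; P* = 166.33

Work:
Profit: π_i = P·q_i = (a - q_i - q_j)·q_i
FOC: ∂π_i/∂q_i = a - 2q_i - q_j = 0
Reaction function: q_i = (499 - q_j)/2
Symmetry: q* = 499/3 = 166.33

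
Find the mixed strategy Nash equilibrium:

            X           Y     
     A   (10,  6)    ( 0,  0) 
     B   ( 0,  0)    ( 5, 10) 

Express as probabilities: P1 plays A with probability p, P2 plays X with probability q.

p = 0.625, q = 0.3333

Work:
Find probabilities that make opponent indifferent:
P2 chooses q to make P1 indifferent between A and B
P1 chooses p to make P2 indifferent between X and Y
Mixed NE: P1 plays (A: 0.625, B: 0.375), P2 plays (X: 0.3333, Y: 0.6667)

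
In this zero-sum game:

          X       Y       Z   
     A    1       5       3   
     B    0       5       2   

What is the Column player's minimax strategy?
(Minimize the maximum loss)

Column should play X, value = 1

Work:
Column player minimizes Row's maximum payoff:
Column X: max payoff to Row = 1
Column Y: max payoff to Row = 5
Column Z: max payoff to Row = 3
Minimum is 1, achieved by column X.
Minimax strategy: X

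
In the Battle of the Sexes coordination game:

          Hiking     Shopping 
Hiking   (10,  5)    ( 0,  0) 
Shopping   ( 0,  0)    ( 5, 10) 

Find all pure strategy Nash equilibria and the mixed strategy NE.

Pure NE: (Hiking, Hiking) and (Shopping, Shopping); Mixed NE: p = 0.6667, q = 0.3333

Work:
Check pure NE:
(Hiking, Hiking): (10, 5) - no unilateral deviation beneficial
(Shopping, Shopping): (5, 10) - no unilateral deviation beneficial
Mixed NE: P1 plays Hiking with p = 0.6667, P2 plays Hiking with q = 0.3333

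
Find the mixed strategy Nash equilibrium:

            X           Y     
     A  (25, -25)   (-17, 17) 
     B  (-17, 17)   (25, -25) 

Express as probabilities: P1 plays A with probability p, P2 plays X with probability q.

p = 0.5, q = 0.5

Work:
Find probabilities that make opponent indifferent:
P2 chooses q to make P1 indifferent between A and B
P1 chooses p to make P2 indifferent between X and Y
Mixed NE: P1 plays (A: 0.5, B: 0.5), P2 plays (X: 0.5, Y: 0.5)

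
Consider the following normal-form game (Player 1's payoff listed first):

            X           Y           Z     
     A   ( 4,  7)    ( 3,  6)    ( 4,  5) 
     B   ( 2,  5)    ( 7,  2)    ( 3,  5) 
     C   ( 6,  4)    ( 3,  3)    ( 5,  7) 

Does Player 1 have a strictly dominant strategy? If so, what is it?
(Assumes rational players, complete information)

No strictly dominant strategy exists for Player 1

Work:
A strategy strictly dominates another if it gives a strictly higher payoff against every opponent action. Compare each pair of P1's strategies column-by-column:
  A vs B: [4 vs 2, 3 vs 7, 4 vs 3] → A does not strictly dominate B (column Y: 3 ≤ 7)
  A vs C: [4 vs 6, 3 vs 3, 4 vs 5] → A does not strictly dominate C (column X: 4 ≤ 6)
  B vs A: [2 vs 4, 7 vs 3, 3 vs 4] → B does not strictly dominate A (column X: 2 ≤ 4)
  B vs C: [2 vs 6, 7 vs 3, 3 vs 5] → B does not strictly dominate C (column X: 2 ≤ 6)
  C vs A: [6 vs 4, 3 vs 3, 5 vs 4] → C does not strictly dominate A (column Y: 3 ≤ 3)
  C vs B: [6 vs 2, 3 vs 7, 5 vs 3] → C does not strictly dominate B (column Y: 3 ≤ 7)
No single strategy strictly dominates all others → no strictly dominant strategy.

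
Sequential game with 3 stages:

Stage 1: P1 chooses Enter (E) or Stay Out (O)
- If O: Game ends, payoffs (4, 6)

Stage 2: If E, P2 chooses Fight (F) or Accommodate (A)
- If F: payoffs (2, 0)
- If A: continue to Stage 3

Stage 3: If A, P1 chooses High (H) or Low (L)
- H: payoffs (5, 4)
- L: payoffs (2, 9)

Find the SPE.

SPE: (E, A, H); Outcome (5, 4)

Work:
Stage 3: P1 chooses H (5 vs 2)
Stage 2: P2: F->0, A->4 (anticipating H). Choose A
Stage 1: P1: O->4, E->5 (anticipating A, H). Choose E
SPE path: E -> A -> H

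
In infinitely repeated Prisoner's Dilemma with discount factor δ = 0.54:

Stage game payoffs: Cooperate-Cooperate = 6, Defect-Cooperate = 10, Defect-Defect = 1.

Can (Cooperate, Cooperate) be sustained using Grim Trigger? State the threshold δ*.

δ* = 0.4444; since δ = 0.54 ≥ 0.4444, cooperation can be sustained

Work:
For Grim Trigger:
Cooperate forever: 6/(1-δ)
Defect then punished: 10 + 1·δ/(1-δ)
Need: 6/(1-δ) ≥ 10 + 1·δ/(1-δ)
Solving: δ ≥ (T-R)/(T-P) = (10-6)/(10-1) = 0.4444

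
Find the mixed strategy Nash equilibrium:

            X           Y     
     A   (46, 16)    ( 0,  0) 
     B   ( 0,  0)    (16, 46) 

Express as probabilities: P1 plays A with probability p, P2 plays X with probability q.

p = 0.7419, q = 0.2581

Work:
Find probabilities that make opponent indifferent:
P2 chooses q to make P1 indifferent between A and B
P1 chooses p to make P2 indifferent between X and Y
Mixed NE: P1 plays (A: 0.7419, B: 0.2581), P2 plays (X: 0.2581, Y: 0.7419)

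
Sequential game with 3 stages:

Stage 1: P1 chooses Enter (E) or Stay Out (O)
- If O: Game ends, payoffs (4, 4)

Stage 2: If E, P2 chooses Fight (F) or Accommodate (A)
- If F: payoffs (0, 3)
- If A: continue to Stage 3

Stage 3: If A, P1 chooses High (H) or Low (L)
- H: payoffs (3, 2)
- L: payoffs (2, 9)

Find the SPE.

SPE: (O, F, H); Outcome (4, 4)

Work:
Stage 3: P1 chooses H (3 vs 2)
Stage 2: P2: F->3, A->2 (anticipating H). Choose F
Stage 1: P1: O->4, E->0 (anticipating F, H). Choose O
SPE path: O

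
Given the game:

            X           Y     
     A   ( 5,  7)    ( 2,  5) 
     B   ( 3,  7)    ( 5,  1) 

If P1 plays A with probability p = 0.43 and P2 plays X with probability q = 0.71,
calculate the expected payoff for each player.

E[P1] = 3.8165, E[P2] = 5.7588

Work:
E[P1] = p·q·π₁(A,X) + p·(1-q)·π₁(A,Y) + (1-p)·q·π₁(B,X) + (1-p)·(1-q)·π₁(B,Y)
= 0.43·0.71·5 + 0.43·0.29·2 + 0.57·0.71·3 + 0.57·0.29·5
= 3.8165

E[P2] = 5.7588 (similar calculation)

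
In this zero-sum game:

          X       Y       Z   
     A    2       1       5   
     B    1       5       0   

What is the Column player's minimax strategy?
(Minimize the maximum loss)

Column should play X, value = 2

Work:
Column player minimizes Row's maximum payoff:
Column X: max payoff to Row = 2
Column Y: max payoff to Row = 5
Column Z: max payoff to Row = 5
Minimum is 2, achieved by column X.
Minimax strategy: X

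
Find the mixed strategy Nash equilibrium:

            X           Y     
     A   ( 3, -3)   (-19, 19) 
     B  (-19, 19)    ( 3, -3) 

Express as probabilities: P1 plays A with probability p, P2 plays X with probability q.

p = 0.5, q = 0.5

Work:
Find probabilities that make opponent indifferent:
P2 chooses q to make P1 indifferent between A and B
P1 chooses p to make P2 indifferent between X and Y
Mixed NE: P1 plays (A: 0.5, B: 0.5), P2 plays (X: 0.5, Y: 0.5)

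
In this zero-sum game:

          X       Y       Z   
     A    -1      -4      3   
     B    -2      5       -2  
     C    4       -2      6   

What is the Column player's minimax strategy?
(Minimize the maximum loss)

Column should play X, value = 4

Work:
Column player minimizes Row's maximum payoff:
Column X: max payoff to Row = 4
Column Y: max payoff to Row = 5
Column Z: max payoff to Row = 6
Minimum is 4, achieved by column X.
Minimax strategy: X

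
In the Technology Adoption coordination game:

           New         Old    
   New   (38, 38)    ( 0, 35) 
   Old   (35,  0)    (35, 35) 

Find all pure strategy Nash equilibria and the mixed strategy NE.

Pure NE: (New, New) and (Old, Old); Mixed NE: p = 0.9211, q = 0.9211

Work:
Check pure NE:
(New, New): (38, 38) - no unilateral deviation beneficial
(Old, Old): (35, 35) - no unilateral deviation beneficial
Mixed NE: P1 plays New with p = 0.9211, P2 plays New with q = 0.9211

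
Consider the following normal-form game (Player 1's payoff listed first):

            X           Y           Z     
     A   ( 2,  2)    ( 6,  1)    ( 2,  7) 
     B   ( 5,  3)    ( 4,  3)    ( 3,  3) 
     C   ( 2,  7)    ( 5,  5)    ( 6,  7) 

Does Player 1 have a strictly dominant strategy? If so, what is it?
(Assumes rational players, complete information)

No strictly dominant strategy exists for Player 1

Work:
A strategy strictly dominates another if it gives a strictly higher payoff against every opponent action. Compare each pair of P1's strategies column-by-column:
  A vs B: [2 vs 5, 6 vs 4, 2 vs 3] → A does not strictly dominate B (column X: 2 ≤ 5)
  A vs C: [2 vs 2, 6 vs 5, 2 vs 6] → A does not strictly dominate C (column X: 2 ≤ 2)
  B vs A: [5 vs 2, 4 vs 6, 3 vs 2] → B does not strictly dominate A (column Y: 4 ≤ 6)
  B vs C: [5 vs 2, 4 vs 5, 3 vs 6] → B does not strictly dominate C (column Y: 4 ≤ 5)
  C vs A: [2 vs 2, 5 vs 6, 6 vs 2] → C does not strictly dominate A (column X: 2 ≤ 2)
  C vs B: [2 vs 5, 5 vs 4, 6 vs 3] → C does not strictly dominate B (column X: 2 ≤ 5)
No single strategy strictly dominates all others → no strictly dominant strategy.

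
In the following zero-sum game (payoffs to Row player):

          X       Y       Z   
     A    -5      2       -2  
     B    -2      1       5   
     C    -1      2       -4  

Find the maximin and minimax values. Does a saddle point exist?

Maximin = -2, Minimax = -1, Saddle: False

Work:
Row minimums: [-5, -2, -4] → maximin = -2
Column maximums: [-1, 2, 5] → minimax = -1
No saddle point (maximin ≠ minimax). Mixed strategy needed.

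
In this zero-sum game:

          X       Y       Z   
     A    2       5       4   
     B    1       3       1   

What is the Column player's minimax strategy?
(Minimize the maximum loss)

Column should play X, value = 2

Work:
Column player minimizes Row's maximum payoff:
Column X: max payoff to Row = 2
Column Y: max payoff to Row = 5
Column Z: max payoff to Row = 4
Minimum is 2, achieved by column X.
Minimax strategy: X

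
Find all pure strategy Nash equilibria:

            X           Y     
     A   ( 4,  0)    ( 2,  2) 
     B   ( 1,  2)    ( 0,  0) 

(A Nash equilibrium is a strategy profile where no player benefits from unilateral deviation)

Nash equilibrium: (A, Y)

Work:
Best responses:
  P1 vs X: payoffs [4, 1] → best response A (payoff 4)
  P1 vs Y: payoffs [2, 0] → best response A (payoff 2)
  P2 vs A: payoffs [0, 2] → best response Y (payoff 2)
  P2 vs B: payoffs [2, 0] → best response X (payoff 2)
Mutual best responses: (A,Y) → Nash equilibria.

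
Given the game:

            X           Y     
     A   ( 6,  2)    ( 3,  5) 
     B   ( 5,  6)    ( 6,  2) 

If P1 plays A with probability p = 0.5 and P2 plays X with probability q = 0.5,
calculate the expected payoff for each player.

E[P1] = 5.0, E[P2] = 3.75

Work:
E[P1] = p·q·π₁(A,X) + p·(1-q)·π₁(A,Y) + (1-p)·q·π₁(B,X) + (1-p)·(1-q)·π₁(B,Y)
= 0.5·0.5·6 + 0.5·0.5·3 + 0.5·0.5·5 + 0.5·0.5·6
= 5.0

E[P2] = 3.75 (similar calculation)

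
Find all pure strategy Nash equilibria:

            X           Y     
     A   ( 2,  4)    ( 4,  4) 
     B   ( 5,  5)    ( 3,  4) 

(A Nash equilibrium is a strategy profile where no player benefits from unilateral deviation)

Nash equilibrium: (A, Y), (B, X)

Work:
Best responses:
  P1 vs X: payoffs [2, 5] → best response B (payoff 5)
  P1 vs Y: payoffs [4, 3] → best response A (payoff 4)
  P2 vs A: payoffs [4, 4] → best response X/Y (payoff 4)
  P2 vs B: payoffs [5, 4] → best response X (payoff 5)
Mutual best responses: (A,Y), (B,X) → Nash equilibria.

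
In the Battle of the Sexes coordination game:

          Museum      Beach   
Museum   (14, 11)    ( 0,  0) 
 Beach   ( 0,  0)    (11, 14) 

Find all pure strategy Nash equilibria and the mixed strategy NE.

Pure NE: (Museum, Museum) and (Beach, Beach); Mixed NE: p = 0.56, q = 0.44

Work:
Check pure NE:
(Museum, Museum): (14, 11) - no unilateral deviation beneficial
(Beach, Beach): (11, 14) - no unilateral deviation beneficial
Mixed NE: P1 plays Museum with p = 0.56, P2 plays Museum with q = 0.44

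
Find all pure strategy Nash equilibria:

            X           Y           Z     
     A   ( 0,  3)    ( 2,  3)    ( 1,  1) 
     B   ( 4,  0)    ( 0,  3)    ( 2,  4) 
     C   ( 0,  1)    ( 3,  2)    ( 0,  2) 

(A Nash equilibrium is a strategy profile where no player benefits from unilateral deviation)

Nash equilibrium: (B, Z), (C, Y)

Work:
Best responses:
  P1 vs X: payoffs [0, 4, 0] → best response B (payoff 4)
  P1 vs Y: payoffs [2, 0, 3] → best response C (payoff 3)
  P1 vs Z: payoffs [1, 2, 0] → best response B (payoff 2)
  P2 vs A: payoffs [3, 3, 1] → best response X/Y (payoff 3)
  P2 vs B: payoffs [0, 3, 4] → best response Z (payoff 4)
  P2 vs C: payoffs [1, 2, 2] → best response Y/Z (payoff 2)
Mutual best responses: (B,Z), (C,Y) → Nash equilibria.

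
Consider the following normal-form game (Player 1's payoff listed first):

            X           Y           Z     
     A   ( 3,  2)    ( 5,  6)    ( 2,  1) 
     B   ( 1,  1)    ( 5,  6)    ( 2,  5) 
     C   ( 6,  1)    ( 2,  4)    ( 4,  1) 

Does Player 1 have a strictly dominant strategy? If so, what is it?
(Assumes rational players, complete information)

No strictly dominant strategy exists for Player 1

Work:
A strategy strictly dominates another if it gives a strictly higher payoff against every opponent action. Compare each pair of P1's strategies column-by-column:
  A vs B: [3 vs 1, 5 vs 5, 2 vs 2] → A does not strictly dominate B (column Y: 5 ≤ 5)
  A vs C: [3 vs 6, 5 vs 2, 2 vs 4] → A does not strictly dominate C (column X: 3 ≤ 6)
  B vs A: [1 vs 3, 5 vs 5, 2 vs 2] → B does not strictly dominate A (column X: 1 ≤ 3)
  B vs C: [1 vs 6, 5 vs 2, 2 vs 4] → B does not strictly dominate C (column X: 1 ≤ 6)
  C vs A: [6 vs 3, 2 vs 5, 4 vs 2] → C does not strictly dominate A (column Y: 2 ≤ 5)
  C vs B: [6 vs 1, 2 vs 5, 4 vs 2] → C does not strictly dominate B (column Y: 2 ≤ 5)
No single strategy strictly dominates all others → no strictly dominant strategy.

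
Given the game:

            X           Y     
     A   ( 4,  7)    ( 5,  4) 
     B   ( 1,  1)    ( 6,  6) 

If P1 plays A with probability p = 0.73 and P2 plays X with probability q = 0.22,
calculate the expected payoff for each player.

E[P1] = 4.8124, E[P2] = 4.7248

Work:
E[P1] = p·q·π₁(A,X) + p·(1-q)·π₁(A,Y) + (1-p)·q·π₁(B,X) + (1-p)·(1-q)·π₁(B,Y)
= 0.73·0.22·4 + 0.73·0.78·5 + 0.27·0.22·1 + 0.27·0.78·6
= 4.8124

E[P2] = 4.7248 (similar calculation)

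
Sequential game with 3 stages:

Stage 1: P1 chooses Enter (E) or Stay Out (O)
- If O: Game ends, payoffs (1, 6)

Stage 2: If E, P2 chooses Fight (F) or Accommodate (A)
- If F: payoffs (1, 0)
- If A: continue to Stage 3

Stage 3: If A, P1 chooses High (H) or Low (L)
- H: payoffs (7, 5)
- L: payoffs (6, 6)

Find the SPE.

SPE: (E, A, H); Outcome (7, 5)

Work:
Stage 3: P1 chooses H (7 vs 6)
Stage 2: P2: F->0, A->5 (anticipating H). Choose A
Stage 1: P1: O->1, E->7 (anticipating A, H). Choose E
SPE path: E -> A -> H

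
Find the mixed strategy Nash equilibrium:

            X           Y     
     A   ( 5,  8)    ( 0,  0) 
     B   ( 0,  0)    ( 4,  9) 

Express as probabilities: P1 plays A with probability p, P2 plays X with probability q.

p = 0.5294, q = 0.4444

Work:
Find probabilities that make opponent indifferent:
P2 chooses q to make P1 indifferent between A and B
P1 chooses p to make P2 indifferent between X and Y
Mixed NE: P1 plays (A: 0.5294, B: 0.4706), P2 plays (X: 0.4444, Y: 0.5556)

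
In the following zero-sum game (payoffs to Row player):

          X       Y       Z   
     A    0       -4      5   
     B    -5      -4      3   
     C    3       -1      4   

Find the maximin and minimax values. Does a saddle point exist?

Maximin = -1, Minimax = -1, Saddle: True

Work:
Row minimums: [-4, -5, -1] → maximin = -1
Column maximums: [3, -1, 5] → minimax = -1
Saddle point exists! Game value = -1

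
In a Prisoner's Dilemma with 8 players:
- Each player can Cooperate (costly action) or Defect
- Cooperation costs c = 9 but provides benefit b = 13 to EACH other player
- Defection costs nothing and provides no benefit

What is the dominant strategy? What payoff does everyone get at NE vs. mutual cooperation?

Dominant: Defect; NE payoff = 0; Coop payoff = 82

Work:
Defect dominates (saves cost c = 9, benefit to others is external)
NE: All defect → everyone gets 0
If all cooperate: each receives (7)×13 - 9 = 82
Social dilemma: 82 > 0 but NE gives 0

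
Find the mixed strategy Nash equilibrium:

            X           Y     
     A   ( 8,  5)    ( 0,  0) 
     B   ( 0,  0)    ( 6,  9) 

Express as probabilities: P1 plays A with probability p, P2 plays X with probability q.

p = 0.6429, q = 0.4286

Work:
Find probabilities that make opponent indifferent:
P2 chooses q to make P1 indifferent between A and B
P1 chooses p to make P2 indifferent between X and Y
Mixed NE: P1 plays (A: 0.6429, B: 0.3571), P2 plays (X: 0.4286, Y: 0.5714)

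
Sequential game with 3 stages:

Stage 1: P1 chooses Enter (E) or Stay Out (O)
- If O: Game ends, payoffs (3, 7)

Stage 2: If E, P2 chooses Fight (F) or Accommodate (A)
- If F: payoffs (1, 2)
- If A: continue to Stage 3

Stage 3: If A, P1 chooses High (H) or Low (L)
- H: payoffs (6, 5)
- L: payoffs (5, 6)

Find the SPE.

SPE: (E, A, H); Outcome (6, 5)

Work:
Stage 3: P1 chooses H (6 vs 5)
Stage 2: P2: F->2, A->5 (anticipating H). Choose A
Stage 1: P1: O->3, E->6 (anticipating A, H). Choose E
SPE path: E -> A -> H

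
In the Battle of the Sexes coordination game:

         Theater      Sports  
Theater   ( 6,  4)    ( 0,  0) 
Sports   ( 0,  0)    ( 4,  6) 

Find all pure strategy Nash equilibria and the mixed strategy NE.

Pure NE: (Theater, Theater) and (Sports, Sports); Mixed NE: p = 0.6, q = 0.4

Work:
Check pure NE:
(Theater, Theater): (6, 4) - no unilateral deviation beneficial
(Sports, Sports): (4, 6) - no unilateral deviation beneficial
Mixed NE: P1 plays Theater with p = 0.6, P2 plays Theater with q = 0.4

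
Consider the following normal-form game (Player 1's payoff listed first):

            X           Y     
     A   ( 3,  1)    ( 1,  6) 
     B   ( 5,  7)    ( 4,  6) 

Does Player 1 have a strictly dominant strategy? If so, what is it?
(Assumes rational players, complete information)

Yes, Player 1's strictly dominant strategy is B

Work:
A strategy strictly dominates another if it gives a strictly higher payoff against every opponent action. Compare each pair of P1's strategies column-by-column:
  A vs B: [3 vs 5, 1 vs 4] → A does not strictly dominate B (column X: 3 ≤ 5)
  B vs A: [5 vs 3, 4 vs 1] → B strictly dominates A
B strictly dominates every other strategy → strictly dominant.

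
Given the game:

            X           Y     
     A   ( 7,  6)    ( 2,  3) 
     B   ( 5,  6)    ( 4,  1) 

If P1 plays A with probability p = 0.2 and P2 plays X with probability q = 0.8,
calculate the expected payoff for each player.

E[P1] = 5.04, E[P2] = 5.08

Work:
E[P1] = p·q·π₁(A,X) + p·(1-q)·π₁(A,Y) + (1-p)·q·π₁(B,X) + (1-p)·(1-q)·π₁(B,Y)
= 0.2·0.8·7 + 0.2·0.2·2 + 0.8·0.8·5 + 0.8·0.2·4
= 5.04

E[P2] = 5.08 (similar calculation)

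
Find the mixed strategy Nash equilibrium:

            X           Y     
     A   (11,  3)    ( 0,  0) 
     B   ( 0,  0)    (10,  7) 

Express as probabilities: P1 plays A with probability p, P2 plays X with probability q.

p = 0.7, q = 0.4762

Work:
Find probabilities that make opponent indifferent:
P2 chooses q to make P1 indifferent between A and B
P1 chooses p to make P2 indifferent between X and Y
Mixed NE: P1 plays (A: 0.7, B: 0.3), P2 plays (X: 0.4762, Y: 0.5238)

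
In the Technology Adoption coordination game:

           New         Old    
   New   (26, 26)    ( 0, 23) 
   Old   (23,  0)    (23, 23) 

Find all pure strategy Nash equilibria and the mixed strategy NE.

Pure NE: (New, New) and (Old, Old); Mixed NE: p = 0.8846, q = 0.8846

Work:
Check pure NE:
(New, New): (26, 26) - no unilateral deviation beneficial
(Old, Old): (23, 23) - no unilateral deviation beneficial
Mixed NE: P1 plays New with p = 0.8846, P2 plays New with q = 0.8846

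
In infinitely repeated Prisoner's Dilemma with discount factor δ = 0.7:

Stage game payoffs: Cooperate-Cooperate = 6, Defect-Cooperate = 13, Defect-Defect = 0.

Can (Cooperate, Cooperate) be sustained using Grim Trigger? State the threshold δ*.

δ* = 0.5385; since δ = 0.7 ≥ 0.5385, cooperation can be sustained

Work:
For Grim Trigger:
Cooperate forever: 6/(1-δ)
Defect then punished: 13 + 0·δ/(1-δ)
Need: 6/(1-δ) ≥ 13 + 0·δ/(1-δ)
Solving: δ ≥ (T-R)/(T-P) = (13-6)/(13-0) = 0.5385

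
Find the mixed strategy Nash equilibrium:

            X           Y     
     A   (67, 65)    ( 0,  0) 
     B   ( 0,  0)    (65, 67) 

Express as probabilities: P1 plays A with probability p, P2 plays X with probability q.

p = 0.5076, q = 0.4924

Work:
Find probabilities that make opponent indifferent:
P2 chooses q to make P1 indifferent between A and B
P1 chooses p to make P2 indifferent between X and Y
Mixed NE: P1 plays (A: 0.5076, B: 0.4924), P2 plays (X: 0.4924, Y: 0.5076)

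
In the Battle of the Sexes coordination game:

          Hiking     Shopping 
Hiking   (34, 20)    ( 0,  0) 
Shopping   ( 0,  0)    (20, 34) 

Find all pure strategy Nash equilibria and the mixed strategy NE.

Pure NE: (Hiking, Hiking) and (Shopping, Shopping); Mixed NE: p = 0.6296, q = 0.3704

Work:
Check pure NE:
(Hiking, Hiking): (34, 20) - no unilateral deviation beneficial
(Shopping, Shopping): (20, 34) - no unilateral deviation beneficial
Mixed NE: P1 plays Hiking with p = 0.6296, P2 plays Hiking with q = 0.3704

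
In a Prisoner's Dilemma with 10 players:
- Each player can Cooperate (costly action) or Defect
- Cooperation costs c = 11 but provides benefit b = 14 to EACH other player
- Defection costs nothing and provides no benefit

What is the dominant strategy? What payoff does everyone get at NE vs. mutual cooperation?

Dominant: Defect; NE payoff = 0; Coop payoff = 115

Work:
Defect dominates (saves cost c = 11, benefit to others is external)
NE: All defect → everyone gets 0
If all cooperate: each receives (9)×14 - 11 = 115
Social dilemma: 115 > 0 but NE gives 0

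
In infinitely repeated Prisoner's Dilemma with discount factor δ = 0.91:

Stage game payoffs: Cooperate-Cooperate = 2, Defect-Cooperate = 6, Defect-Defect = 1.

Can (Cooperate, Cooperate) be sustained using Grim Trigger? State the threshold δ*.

δ* = 0.8; since δ = 0.91 ≥ 0.8, cooperation can be sustained

Work:
For Grim Trigger:
Cooperate forever: 2/(1-δ)
Defect then punished: 6 + 1·δ/(1-δ)
Need: 2/(1-δ) ≥ 6 + 1·δ/(1-δ)
Solving: δ ≥ (T-R)/(T-P) = (6-2)/(6-1) = 0.8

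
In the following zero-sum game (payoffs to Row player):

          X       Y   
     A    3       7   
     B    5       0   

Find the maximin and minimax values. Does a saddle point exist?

Maximin = 3, Minimax = 5, Saddle: False

Work:
Row minimums: [3, 0] → maximin = 3
Column maximums: [5, 7] → minimax = 5
No saddle point (maximin ≠ minimax). Mixed strategy needed.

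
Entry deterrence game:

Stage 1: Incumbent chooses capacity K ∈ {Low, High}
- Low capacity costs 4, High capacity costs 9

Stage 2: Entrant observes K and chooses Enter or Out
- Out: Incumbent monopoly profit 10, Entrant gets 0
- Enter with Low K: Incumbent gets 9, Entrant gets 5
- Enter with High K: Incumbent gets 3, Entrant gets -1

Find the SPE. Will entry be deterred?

SPE: (Low, Enter|Low, Out|High); Entry not deterred. Incumbent net profit = 5, Entrant gets 5

Work:
After Low K: Entrant enters (5 > 0)
After High K: Entrant stays out (-1 < 0)
Incumbent: Low → 9−4=5, High → 10−9=1
Incumbent chooses Low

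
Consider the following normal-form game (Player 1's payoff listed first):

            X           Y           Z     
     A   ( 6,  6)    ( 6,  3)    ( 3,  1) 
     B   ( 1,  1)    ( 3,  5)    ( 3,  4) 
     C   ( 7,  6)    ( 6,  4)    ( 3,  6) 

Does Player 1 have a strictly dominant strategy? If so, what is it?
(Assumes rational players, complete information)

No strictly dominant strategy exists for Player 1

Work:
A strategy strictly dominates another if it gives a strictly higher payoff against every opponent action. Compare each pair of P1's strategies column-by-column:
  A vs B: [6 vs 1, 6 vs 3, 3 vs 3] → A does not strictly dominate B (column Z: 3 ≤ 3)
  A vs C: [6 vs 7, 6 vs 6, 3 vs 3] → A does not strictly dominate C (column X: 6 ≤ 7)
  B vs A: [1 vs 6, 3 vs 6, 3 vs 3] → B does not strictly dominate A (column X: 1 ≤ 6)
  B vs C: [1 vs 7, 3 vs 6, 3 vs 3] → B does not strictly dominate C (column X: 1 ≤ 7)
  C vs A: [7 vs 6, 6 vs 6, 3 vs 3] → C does not strictly dominate A (column Y: 6 ≤ 6)
  C vs B: [7 vs 1, 6 vs 3, 3 vs 3] → C does not strictly dominate B (column Z: 3 ≤ 3)
No single strategy strictly dominates all others → no strictly dominant strategy.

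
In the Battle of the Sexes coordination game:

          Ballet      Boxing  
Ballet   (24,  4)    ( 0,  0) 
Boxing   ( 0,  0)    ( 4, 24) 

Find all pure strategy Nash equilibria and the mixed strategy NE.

Pure NE: (Ballet, Ballet) and (Boxing, Boxing); Mixed NE: p = 0.8571, q = 0.1429

Work:
Check pure NE:
(Ballet, Ballet): (24, 4) - no unilateral deviation beneficial
(Boxing, Boxing): (4, 24) - no unilateral deviation beneficial
Mixed NE: P1 plays Ballet with p = 0.8571, P2 plays Ballet with q = 0.1429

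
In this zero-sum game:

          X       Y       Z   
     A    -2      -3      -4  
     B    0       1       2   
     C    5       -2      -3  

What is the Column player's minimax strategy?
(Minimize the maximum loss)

Column should play Y, value = 1

Work:
Column player minimizes Row's maximum payoff:
Column X: max payoff to Row = 5
Column Y: max payoff to Row = 1
Column Z: max payoff to Row = 2
Minimum is 1, achieved by column Y.
Minimax strategy: Y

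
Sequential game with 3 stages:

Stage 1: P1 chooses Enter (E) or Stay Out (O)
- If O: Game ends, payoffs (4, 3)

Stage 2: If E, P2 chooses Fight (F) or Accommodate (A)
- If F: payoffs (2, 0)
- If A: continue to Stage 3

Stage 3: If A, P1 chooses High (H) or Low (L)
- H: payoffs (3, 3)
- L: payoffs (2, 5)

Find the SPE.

SPE: (O, A, H); Outcome (4, 3)

Work:
Stage 3: P1 chooses H (3 vs 2)
Stage 2: P2: F->0, A->3 (anticipating H). Choose A
Stage 1: P1: O->4, E->3 (anticipating A, H). Choose O
SPE path: O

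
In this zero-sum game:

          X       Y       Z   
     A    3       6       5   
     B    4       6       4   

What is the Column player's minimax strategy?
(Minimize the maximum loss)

Column should play X, value = 4

Work:
Column player minimizes Row's maximum payoff:
Column X: max payoff to Row = 4
Column Y: max payoff to Row = 6
Column Z: max payoff to Row = 5
Minimum is 4, achieved by column X.
Minimax strategy: X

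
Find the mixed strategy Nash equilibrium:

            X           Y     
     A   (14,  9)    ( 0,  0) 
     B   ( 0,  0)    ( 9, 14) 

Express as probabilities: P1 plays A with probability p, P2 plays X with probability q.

p = 0.6087, q = 0.3913

Work:
Find probabilities that make opponent indifferent:
P2 chooses q to make P1 indifferent between A and B
P1 chooses p to make P2 indifferent between X and Y
Mixed NE: P1 plays (A: 0.6087, B: 0.3913), P2 plays (X: 0.3913, Y: 0.6087)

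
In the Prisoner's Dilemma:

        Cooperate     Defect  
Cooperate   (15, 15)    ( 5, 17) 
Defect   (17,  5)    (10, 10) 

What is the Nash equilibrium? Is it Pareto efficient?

(Defect, Defect) is NE; not Pareto efficient

Work:
Defect dominates Cooperate for both players:
If P2 cooperates: Defect (17) > Cooperate (15)
If P2 defects: Defect (10) > Cooperate (5)
NE: (Defect, Defect) with payoff (10, 10)
But (Cooperate, Cooperate) = (15, 15) Pareto dominates (10, 10)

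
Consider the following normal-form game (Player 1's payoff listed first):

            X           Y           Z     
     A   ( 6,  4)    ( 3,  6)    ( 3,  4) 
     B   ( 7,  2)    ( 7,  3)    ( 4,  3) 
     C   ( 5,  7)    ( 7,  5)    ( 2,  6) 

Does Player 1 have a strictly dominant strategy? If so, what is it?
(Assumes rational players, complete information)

No strictly dominant strategy exists for Player 1

Work:
A strategy strictly dominates another if it gives a strictly higher payoff against every opponent action. Compare each pair of P1's strategies column-by-column:
  A vs B: [6 vs 7, 3 vs 7, 3 vs 4] → A does not strictly dominate B (column X: 6 ≤ 7)
  A vs C: [6 vs 5, 3 vs 7, 3 vs 2] → A does not strictly dominate C (column Y: 3 ≤ 7)
  B vs A: [7 vs 6, 7 vs 3, 4 vs 3] → B strictly dominates A
  B vs C: [7 vs 5, 7 vs 7, 4 vs 2] → B does not strictly dominate C (column Y: 7 ≤ 7)
  C vs A: [5 vs 6, 7 vs 3, 2 vs 3] → C does not strictly dominate A (column X: 5 ≤ 6)
  C vs B: [5 vs 7, 7 vs 7, 2 vs 4] → C does not strictly dominate B (column X: 5 ≤ 7)
No single strategy strictly dominates all others → no strictly dominant strategy.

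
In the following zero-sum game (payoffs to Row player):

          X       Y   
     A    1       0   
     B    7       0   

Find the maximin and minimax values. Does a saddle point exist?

Maximin = 0, Minimax = 0, Saddle: True

Work:
Row minimums: [0, 0] → maximin = 0
Column maximums: [7, 0] → minimax = 0
Saddle point exists! Game value = 0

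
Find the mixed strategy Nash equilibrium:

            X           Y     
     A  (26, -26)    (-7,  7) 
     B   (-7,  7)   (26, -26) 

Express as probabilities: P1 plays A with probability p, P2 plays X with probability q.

p = 0.5, q = 0.5

Work:
Find probabilities that make opponent indifferent:
P2 chooses q to make P1 indifferent between A and B
P1 chooses p to make P2 indifferent between X and Y
Mixed NE: P1 plays (A: 0.5, B: 0.5), P2 plays (X: 0.5, Y: 0.5)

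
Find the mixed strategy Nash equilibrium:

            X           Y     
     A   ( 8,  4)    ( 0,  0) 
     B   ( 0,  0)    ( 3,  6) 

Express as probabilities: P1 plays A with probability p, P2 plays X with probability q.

p = 0.6, q = 0.2727

Work:
Find probabilities that make opponent indifferent:
P2 chooses q to make P1 indifferent between A and B
P1 chooses p to make P2 indifferent between X and Y
Mixed NE: P1 plays (A: 0.6, B: 0.4), P2 plays (X: 0.2727, Y: 0.7273)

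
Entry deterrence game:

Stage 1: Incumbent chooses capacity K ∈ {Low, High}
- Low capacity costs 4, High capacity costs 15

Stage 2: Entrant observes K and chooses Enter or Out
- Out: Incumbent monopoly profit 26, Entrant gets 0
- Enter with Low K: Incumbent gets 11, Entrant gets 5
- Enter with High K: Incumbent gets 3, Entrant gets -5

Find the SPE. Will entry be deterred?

SPE: (High, Enter|Low, Out|High); Entry deterred. Incumbent net profit = 11

Work:
After Low K: Entrant enters (5 > 0)
After High K: Entrant stays out (-5 < 0)
Incumbent: Low → 11−4=7, High → 26−15=11
Incumbent chooses High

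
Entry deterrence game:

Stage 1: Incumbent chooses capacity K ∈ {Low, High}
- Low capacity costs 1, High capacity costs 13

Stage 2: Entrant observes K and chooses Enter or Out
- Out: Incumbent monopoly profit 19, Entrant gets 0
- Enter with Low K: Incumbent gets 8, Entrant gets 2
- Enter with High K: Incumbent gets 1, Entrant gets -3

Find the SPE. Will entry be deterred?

SPE: (Low, Enter|Low, Out|High); Entry not deterred. Incumbent net profit = 7, Entrant gets 2

Work:
After Low K: Entrant enters (2 > 0)
After High K: Entrant stays out (-3 < 0)
Incumbent: Low → 8−1=7, High → 19−13=6
Incumbent chooses Low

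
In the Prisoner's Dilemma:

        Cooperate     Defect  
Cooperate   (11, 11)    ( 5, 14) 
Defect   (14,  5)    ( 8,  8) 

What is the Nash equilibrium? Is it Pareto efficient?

(Defect, Defect) is NE; not Pareto efficient

Work:
Defect dominates Cooperate for both players:
If P2 cooperates: Defect (14) > Cooperate (11)
If P2 defects: Defect (8) > Cooperate (5)
NE: (Defect, Defect) with payoff (8, 8)
But (Cooperate, Cooperate) = (11, 11) Pareto dominates (8, 8)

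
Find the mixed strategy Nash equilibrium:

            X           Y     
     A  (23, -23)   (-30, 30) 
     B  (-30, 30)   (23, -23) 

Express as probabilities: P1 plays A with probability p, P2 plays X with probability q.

p = 0.5, q = 0.5

Work:
Find probabilities that make opponent indifferent:
P2 chooses q to make P1 indifferent between A and B
P1 chooses p to make P2 indifferent between X and Y
Mixed NE: P1 plays (A: 0.5, B: 0.5), P2 plays (X: 0.5, Y: 0.5)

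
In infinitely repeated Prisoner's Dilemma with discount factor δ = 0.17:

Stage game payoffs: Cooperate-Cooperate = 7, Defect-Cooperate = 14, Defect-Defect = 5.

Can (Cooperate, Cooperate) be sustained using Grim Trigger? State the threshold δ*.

δ* = 0.7778; since δ = 0.17 < 0.7778, cooperation cannot be sustained

Work:
For Grim Trigger:
Cooperate forever: 7/(1-δ)
Defect then punished: 14 + 5·δ/(1-δ)
Need: 7/(1-δ) ≥ 14 + 5·δ/(1-δ)
Solving: δ ≥ (T-R)/(T-P) = (14-7)/(14-5) = 0.7778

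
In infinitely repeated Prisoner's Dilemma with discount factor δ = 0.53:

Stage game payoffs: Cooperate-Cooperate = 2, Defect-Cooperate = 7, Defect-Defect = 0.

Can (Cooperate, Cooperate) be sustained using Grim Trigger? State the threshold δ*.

δ* = 0.7143; since δ = 0.53 < 0.7143, cooperation cannot be sustained

Work:
For Grim Trigger:
Cooperate forever: 2/(1-δ)
Defect then punished: 7 + 0·δ/(1-δ)
Need: 2/(1-δ) ≥ 7 + 0·δ/(1-δ)
Solving: δ ≥ (T-R)/(T-P) = (7-2)/(7-0) = 0.7143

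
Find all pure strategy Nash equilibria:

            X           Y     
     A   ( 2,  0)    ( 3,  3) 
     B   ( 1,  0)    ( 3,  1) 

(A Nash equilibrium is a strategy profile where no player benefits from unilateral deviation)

Nash equilibrium: (A, Y), (B, Y)

Work:
Best responses:
  P1 vs X: payoffs [2, 1] → best response A (payoff 2)
  P1 vs Y: payoffs [3, 3] → best response A/B (payoff 3)
  P2 vs A: payoffs [0, 3] → best response Y (payoff 3)
  P2 vs B: payoffs [0, 1] → best response Y (payoff 1)
Mutual best responses: (A,Y), (B,Y) → Nash equilibria.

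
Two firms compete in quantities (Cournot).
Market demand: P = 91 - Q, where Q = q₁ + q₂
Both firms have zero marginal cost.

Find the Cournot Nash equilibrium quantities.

q₁* = q₂* = 30.33; P* = 30.33

Work:
Profit: π_i = P·q_i = (a - q_i - q_j)·q_i
FOC: ∂π_i/∂q_i = a - 2q_i - q_j = 0
Reaction function: q_i = (91 - q_j)/2
Symmetry: q* = 91/3 = 30.33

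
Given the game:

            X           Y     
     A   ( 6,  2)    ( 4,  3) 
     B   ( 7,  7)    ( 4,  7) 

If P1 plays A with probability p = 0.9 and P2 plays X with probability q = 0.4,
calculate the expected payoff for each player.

E[P1] = 4.84, E[P2] = 3.04

Work:
E[P1] = p·q·π₁(A,X) + p·(1-q)·π₁(A,Y) + (1-p)·q·π₁(B,X) + (1-p)·(1-q)·π₁(B,Y)
= 0.9·0.4·6 + 0.9·0.6·4 + 0.1·0.4·7 + 0.1·0.6·4
= 4.84

E[P2] = 3.04 (similar calculation)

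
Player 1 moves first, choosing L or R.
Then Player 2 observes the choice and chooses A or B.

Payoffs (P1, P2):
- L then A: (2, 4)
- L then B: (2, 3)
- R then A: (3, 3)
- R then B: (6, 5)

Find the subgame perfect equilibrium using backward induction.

P1 plays R, P2 plays A after L and B after R; Payoff (6, 5)

Work:
Backward induction:
After L: P2 chooses A → P1 gets 2
After R: P2 chooses B → P1 gets 6
P1 chooses R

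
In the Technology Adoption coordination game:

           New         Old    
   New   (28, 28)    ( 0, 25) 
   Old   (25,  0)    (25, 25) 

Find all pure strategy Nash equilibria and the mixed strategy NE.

Pure NE: (New, New) and (Old, Old); Mixed NE: p = 0.8929, q = 0.8929

Work:
Check pure NE:
(New, New): (28, 28) - no unilateral deviation beneficial
(Old, Old): (25, 25) - no unilateral deviation beneficial
Mixed NE: P1 plays New with p = 0.8929, P2 plays New with q = 0.8929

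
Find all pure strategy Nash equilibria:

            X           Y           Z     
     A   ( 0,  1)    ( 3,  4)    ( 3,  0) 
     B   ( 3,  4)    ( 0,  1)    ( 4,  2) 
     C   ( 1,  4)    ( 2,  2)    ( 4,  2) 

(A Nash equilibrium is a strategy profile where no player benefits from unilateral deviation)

Nash equilibrium: (A, Y), (B, X)

Work:
Best responses:
  P1 vs X: payoffs [0, 3, 1] → best response B (payoff 3)
  P1 vs Y: payoffs [3, 0, 2] → best response A (payoff 3)
  P1 vs Z: payoffs [3, 4, 4] → best response B/C (payoff 4)
  P2 vs A: payoffs [1, 4, 0] → best response Y (payoff 4)
  P2 vs B: payoffs [4, 1, 2] → best response X (payoff 4)
  P2 vs C: payoffs [4, 2, 2] → best response X (payoff 4)
Mutual best responses: (A,Y), (B,X) → Nash equilibria.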